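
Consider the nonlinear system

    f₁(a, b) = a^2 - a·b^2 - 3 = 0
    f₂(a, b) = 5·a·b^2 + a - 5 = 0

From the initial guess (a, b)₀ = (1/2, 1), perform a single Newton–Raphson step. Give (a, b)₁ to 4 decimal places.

(3.5417, -2.2500)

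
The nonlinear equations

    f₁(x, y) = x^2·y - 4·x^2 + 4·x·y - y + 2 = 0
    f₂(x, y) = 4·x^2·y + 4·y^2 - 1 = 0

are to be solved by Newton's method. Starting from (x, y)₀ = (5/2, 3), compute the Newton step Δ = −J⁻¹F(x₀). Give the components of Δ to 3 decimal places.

(-0.984, -1.040)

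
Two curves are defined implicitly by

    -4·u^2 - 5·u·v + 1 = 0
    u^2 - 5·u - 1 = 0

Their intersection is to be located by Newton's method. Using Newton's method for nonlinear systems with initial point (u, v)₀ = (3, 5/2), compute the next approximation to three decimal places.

(10.000, -19.367)

At (3, 5/2): F = (-72.500, -7.000).
Jacobian J = [[-8·u - 5·v, -5·u], [2·u - 5, 0]].
At the point, J = [[-36.500, -15.000], [1.000, 0.000]] (det J = 15.000).
Solving J·Δ = −F gives Δ = (7.000, -21.867).
Then the next iterate is (u, v)₁ = (10.000, -19.367).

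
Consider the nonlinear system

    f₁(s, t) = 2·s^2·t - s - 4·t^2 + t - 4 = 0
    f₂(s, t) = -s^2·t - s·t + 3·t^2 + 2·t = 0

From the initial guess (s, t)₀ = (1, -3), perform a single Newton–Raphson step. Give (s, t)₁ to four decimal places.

At (1, -3): F = (-50.0000, 27.0000).
Jacobian J = [[4·s·t - 1, 2·s^2 - 8·t + 1], [-2·s·t - t, -s^2 - s + 6·t + 2]].
At the point, J = [[-13.0000, 27.0000], [9.0000, -18.0000]] (det J = -9.0000).
Solving J·Δ = −F gives Δ = (19.0000, 11.0000).
Then the next iterate is (s, t)₁ = (20.0000, 8.0000).

(20.0000, 8.0000)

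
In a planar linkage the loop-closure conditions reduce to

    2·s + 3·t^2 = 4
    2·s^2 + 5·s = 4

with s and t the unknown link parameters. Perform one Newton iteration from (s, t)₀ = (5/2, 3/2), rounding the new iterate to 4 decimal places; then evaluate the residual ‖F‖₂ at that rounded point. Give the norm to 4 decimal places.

4.0237

At (5/2, 3/2): F = (7.7500, 21.0000).
Jacobian J = [[2, 6·t], [4·s + 5, 0]].
At the point, J = [[2.0000, 9.0000], [15.0000, 0.0000]] (det J = -135.0000).
Solving J·Δ = −F gives Δ = (-1.4000, -0.5500).
Then the next iterate is (s, t)₁ = (1.1000, 0.9500).
Re-evaluating at (1.1000, 0.9500): F = (0.9075, 3.9200), so ‖F‖₂ = 4.0237.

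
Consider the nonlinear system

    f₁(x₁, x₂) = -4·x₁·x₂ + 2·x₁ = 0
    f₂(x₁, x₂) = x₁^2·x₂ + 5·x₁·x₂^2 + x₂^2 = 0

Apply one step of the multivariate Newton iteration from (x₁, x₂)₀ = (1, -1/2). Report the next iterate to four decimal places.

At (1, -1/2): F = (4.0000, 1.0000).
Jacobian J = [[-4·x₂ + 2, -4·x₁], [2·x₁·x₂ + 5·x₂^2, x₁^2 + 10·x₁·x₂ + 2·x₂]].
At the point, J = [[4.0000, -4.0000], [0.2500, -5.0000]] (det J = -19.0000).
Solving J·Δ = −F gives Δ = (-0.8421, 0.1579).
Then the next iterate is (x₁, x₂)₁ = (0.1579, -0.3421).

(0.1579, -0.3421)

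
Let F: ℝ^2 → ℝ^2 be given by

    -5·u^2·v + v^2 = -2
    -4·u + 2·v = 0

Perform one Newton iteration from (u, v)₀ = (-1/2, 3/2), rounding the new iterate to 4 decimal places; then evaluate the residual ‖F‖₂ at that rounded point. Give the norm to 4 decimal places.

At (-1/2, 3/2): F = (2.3750, 5.0000).
Jacobian J = [[-10·u·v, -5·u^2 + 2·v], [-4, 2]].
At the point, J = [[7.5000, 1.7500], [-4.0000, 2.0000]] (det J = 22.0000).
Solving J·Δ = −F gives Δ = (0.1818, -2.1364).
Then the next iterate is (u, v)₁ = (-0.3182, -0.6364).
Re-evaluating at (-0.3182, -0.6364): F = (2.727186, 0.0000), so ‖F‖₂ = 2.7272.

2.7272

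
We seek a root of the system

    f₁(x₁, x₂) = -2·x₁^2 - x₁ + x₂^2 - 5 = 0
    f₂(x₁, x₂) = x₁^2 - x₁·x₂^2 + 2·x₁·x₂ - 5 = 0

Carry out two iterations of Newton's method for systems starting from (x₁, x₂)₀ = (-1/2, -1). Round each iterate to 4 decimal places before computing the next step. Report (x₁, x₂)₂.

(-0.4517, -2.3062)

At (-1/2, -1): F = (-4.0000, -3.2500).
Jacobian J = [[-4·x₁ - 1, 2·x₂], [2·x₁ - x₂^2 + 2·x₂, -2·x₁·x₂ + 2·x₁]].
At the point, J = [[1.0000, -2.0000], [-4.0000, -2.0000]] (det J = -10.0000).
Solving J·Δ = −F gives Δ = (0.1500, -1.9250).
Then the next iterate is (x₁, x₂)₁ = (-0.3500, -2.9250).
Round to (-0.3500, -2.9250) and repeat: F = (3.660625, 0.164469), J = [[0.4000, -5.8500], [-15.105625, -2.7475]].
Δ = (-0.1017, 0.6188), so (x₁, x₂)₂ = (-0.4517, -2.3062).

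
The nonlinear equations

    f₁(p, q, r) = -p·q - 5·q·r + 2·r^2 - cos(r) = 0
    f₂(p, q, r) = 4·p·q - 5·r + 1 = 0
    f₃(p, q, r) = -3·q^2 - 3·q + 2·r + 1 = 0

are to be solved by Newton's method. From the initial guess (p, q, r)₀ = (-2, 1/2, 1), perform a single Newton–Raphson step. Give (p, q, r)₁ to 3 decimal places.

(-15.263, -0.920, -3.634)

At (-2, 1/2, 1): F = (-0.04030, -8.000, 0.750).
Jacobian J = [[-q, -p - 5·r, -5·q + 4·r + sin(r)], [4·q, 4·p, -5], [0, -6·q - 3, 2]].
At the point, J = [[-0.500, -3.000, 2.34147], [2.000, -8.000, -5.000], [0.000, -6.000, 2.000]] (det J = 6.90235).
Solving J·Δ = −F gives Δ = (-13.263, -1.420, -4.634).
Then the next iterate is (p, q, r)₁ = (-15.263, -0.920, -3.634).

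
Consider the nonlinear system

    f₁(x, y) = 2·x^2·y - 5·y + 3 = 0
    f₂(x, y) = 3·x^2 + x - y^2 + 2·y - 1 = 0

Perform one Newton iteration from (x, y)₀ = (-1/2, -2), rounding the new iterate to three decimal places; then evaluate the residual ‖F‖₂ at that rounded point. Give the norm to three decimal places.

At (-1/2, -2): F = (12.000, -8.750).
Jacobian J = [[4·x·y, 2·x^2 - 5], [6·x + 1, -2·y + 2]].
At the point, J = [[4.000, -4.500], [-2.000, 6.000]] (det J = 15.000).
Solving J·Δ = −F gives Δ = (-2.175, 0.733).
Then the next iterate is (x, y)₁ = (-2.675, -1.267).
Re-evaluating at (-2.675, -1.267): F = (-8.79735, 13.65259), so ‖F‖₂ = 16.242.

16.242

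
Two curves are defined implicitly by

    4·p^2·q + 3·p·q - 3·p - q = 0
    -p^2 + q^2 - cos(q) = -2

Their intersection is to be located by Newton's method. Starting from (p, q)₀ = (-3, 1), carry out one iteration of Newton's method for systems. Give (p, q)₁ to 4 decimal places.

(-1.7979, 0.7635)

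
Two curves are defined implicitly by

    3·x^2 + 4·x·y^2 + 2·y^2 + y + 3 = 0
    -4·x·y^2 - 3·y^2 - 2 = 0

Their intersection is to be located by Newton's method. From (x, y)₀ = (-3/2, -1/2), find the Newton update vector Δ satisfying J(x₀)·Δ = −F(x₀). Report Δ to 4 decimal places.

At (-3/2, -1/2): F = (8.2500, -1.2500).
Jacobian J = [[6·x + 4·y^2, 8·x·y + 4·y + 1], [-4·y^2, -8·x·y - 6·y]].
At the point, J = [[-8.0000, 5.0000], [-1.0000, -3.0000]] (det J = 29.0000).
Solving J·Δ = −F gives Δ = (0.6379, -0.6293).

(0.6379, -0.6293)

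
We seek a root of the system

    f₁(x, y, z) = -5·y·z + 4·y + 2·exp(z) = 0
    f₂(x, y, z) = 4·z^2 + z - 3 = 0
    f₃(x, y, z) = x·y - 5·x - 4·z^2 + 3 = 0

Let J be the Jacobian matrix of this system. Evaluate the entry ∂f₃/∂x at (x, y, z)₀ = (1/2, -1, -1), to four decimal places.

∂f₃/∂x = y - 5.
At (1/2, -1, -1) this is -6.0000.

-6.0000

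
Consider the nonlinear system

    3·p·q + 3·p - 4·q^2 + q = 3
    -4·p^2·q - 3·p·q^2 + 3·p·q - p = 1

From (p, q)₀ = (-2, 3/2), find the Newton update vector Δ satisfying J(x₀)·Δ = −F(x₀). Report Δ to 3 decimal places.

(0.658, -1.210)

At (-2, 3/2): F = (-25.500, -18.500).
Jacobian J = [[3·q + 3, 3·p - 8·q + 1], [-8·p·q - 3·q^2 + 3·q - 1, -4·p^2 - 6·p·q + 3·p]].
At the point, J = [[7.500, -17.000], [20.750, -4.000]] (det J = 322.750).
Solving J·Δ = −F gives Δ = (0.658, -1.210).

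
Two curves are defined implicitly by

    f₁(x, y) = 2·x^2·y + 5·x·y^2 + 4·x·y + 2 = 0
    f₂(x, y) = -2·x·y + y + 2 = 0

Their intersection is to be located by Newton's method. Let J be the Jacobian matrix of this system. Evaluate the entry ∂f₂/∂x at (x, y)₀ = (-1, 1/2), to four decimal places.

∂f₂/∂x = -2·y.
At (-1, 1/2) this is -1.0000.

-1.0000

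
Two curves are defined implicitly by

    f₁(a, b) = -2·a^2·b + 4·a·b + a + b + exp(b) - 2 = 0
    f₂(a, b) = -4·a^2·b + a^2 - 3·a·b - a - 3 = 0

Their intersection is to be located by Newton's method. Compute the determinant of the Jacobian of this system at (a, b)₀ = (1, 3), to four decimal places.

J = [[-4·a·b + 4·b + 1, -2·a^2 + 4·a + exp(b) + 1], [-8·a·b + 2·a - 3·b - 1, -4·a^2 - 3·a]].
At the point, J = [[1.0000, 23.085537], [-32.0000, -7.0000]].
det J = 731.7372.

731.7372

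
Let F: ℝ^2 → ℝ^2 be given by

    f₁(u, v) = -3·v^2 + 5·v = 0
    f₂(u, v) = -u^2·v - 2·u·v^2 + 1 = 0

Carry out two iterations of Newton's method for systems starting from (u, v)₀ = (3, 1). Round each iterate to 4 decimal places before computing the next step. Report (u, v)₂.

At (3, 1): F = (2.0000, -14.0000).
Jacobian J = [[0, -6·v + 5], [-2·u·v - 2·v^2, -u^2 - 4·u·v]].
At the point, J = [[0.0000, -1.0000], [-8.0000, -21.0000]] (det J = -8.0000).
Solving J·Δ = −F gives Δ = (-7.0000, 2.0000).
Then the next iterate is (u, v)₁ = (-4.0000, 3.0000).
Round to (-4.0000, 3.0000) and repeat: F = (-12.0000, 25.0000), J = [[0.0000, -13.0000], [6.0000, 32.0000]].
Δ = (0.7564, -0.9231), so (u, v)₂ = (-3.2436, 2.0769).

(-3.2436, 2.0769)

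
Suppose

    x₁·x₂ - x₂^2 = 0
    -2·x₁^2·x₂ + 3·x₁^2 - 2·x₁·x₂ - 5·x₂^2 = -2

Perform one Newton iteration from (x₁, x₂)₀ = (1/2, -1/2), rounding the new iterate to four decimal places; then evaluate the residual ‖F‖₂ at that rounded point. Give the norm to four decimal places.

1.3594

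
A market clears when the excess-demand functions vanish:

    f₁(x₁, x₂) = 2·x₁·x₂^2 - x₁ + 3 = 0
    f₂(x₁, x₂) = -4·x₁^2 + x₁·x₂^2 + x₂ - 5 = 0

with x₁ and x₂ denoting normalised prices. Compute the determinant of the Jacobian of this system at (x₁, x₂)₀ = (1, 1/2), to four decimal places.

J = [[2·x₂^2 - 1, 4·x₁·x₂], [-8·x₁ + x₂^2, 2·x₁·x₂ + 1]].
At the point, J = [[-0.5000, 2.0000], [-7.7500, 2.0000]].
det J = 14.5000.

14.5000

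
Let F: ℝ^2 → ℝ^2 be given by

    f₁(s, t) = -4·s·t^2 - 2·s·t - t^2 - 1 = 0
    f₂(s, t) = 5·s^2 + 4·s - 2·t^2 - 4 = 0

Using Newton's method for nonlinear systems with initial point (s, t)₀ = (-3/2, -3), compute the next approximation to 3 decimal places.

(-1.549, -1.649)

At (-3/2, -3): F = (35.000, -16.750).
Jacobian J = [[-4·t^2 - 2·t, -8·s·t - 2·s - 2·t], [10·s + 4, -4·t]].
At the point, J = [[-30.000, -27.000], [-11.000, 12.000]] (det J = -657.000).
Solving J·Δ = −F gives Δ = (-0.049, 1.351).
Then the next iterate is (s, t)₁ = (-1.549, -1.649).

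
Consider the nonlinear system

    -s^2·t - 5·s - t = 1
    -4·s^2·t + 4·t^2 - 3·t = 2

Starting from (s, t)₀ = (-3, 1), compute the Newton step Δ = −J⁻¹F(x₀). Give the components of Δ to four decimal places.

(2.3636, 0.6364)

At (-3, 1): F = (4.0000, -37.0000).
Jacobian J = [[-2·s·t - 5, -s^2 - 1], [-8·s·t, -4·s^2 + 8·t - 3]].
At the point, J = [[1.0000, -10.0000], [24.0000, -31.0000]] (det J = 209.0000).
Solving J·Δ = −F gives Δ = (2.3636, 0.6364).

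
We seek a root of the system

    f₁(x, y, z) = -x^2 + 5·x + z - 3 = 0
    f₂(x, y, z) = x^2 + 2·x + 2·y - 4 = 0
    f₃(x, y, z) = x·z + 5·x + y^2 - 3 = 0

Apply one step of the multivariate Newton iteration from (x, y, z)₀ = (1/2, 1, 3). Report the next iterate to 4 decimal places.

(-0.0417, 2.1875, 2.9167)

At (1/2, 1, 3): F = (2.2500, -0.7500, 2.0000).
Jacobian J = [[-2·x + 5, 0, 1], [2·x + 2, 2, 0], [z + 5, 2·y, x]].
At the point, J = [[4.0000, 0.0000, 1.0000], [3.0000, 2.0000, 0.0000], [8.0000, 2.0000, 0.5000]] (det J = -6.0000).
Solving J·Δ = −F gives Δ = (-0.5417, 1.1875, -0.0833).
Then the next iterate is (x, y, z)₁ = (-0.0417, 2.1875, 2.9167).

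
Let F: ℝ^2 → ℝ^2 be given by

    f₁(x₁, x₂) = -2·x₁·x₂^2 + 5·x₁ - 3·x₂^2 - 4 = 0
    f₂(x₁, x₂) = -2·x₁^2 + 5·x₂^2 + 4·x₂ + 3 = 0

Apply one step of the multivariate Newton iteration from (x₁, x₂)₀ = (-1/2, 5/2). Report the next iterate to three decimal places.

At (-1/2, 5/2): F = (-19.000, 43.750).
Jacobian J = [[-2·x₂^2 + 5, -4·x₁·x₂ - 6·x₂], [-4·x₁, 10·x₂ + 4]].
At the point, J = [[-7.500, -10.000], [2.000, 29.000]] (det J = -197.500).
Solving J·Δ = −F gives Δ = (-0.575, -1.469).
Then the next iterate is (x₁, x₂)₁ = (-1.075, 1.031).

(-1.075, 1.031)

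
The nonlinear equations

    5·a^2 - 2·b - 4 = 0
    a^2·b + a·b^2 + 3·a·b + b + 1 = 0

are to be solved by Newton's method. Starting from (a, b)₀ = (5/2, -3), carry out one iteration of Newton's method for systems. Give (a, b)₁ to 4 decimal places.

(1.1259, -3.5517)

At (5/2, -3): F = (33.2500, -20.7500).
Jacobian J = [[10·a, -2], [2·a·b + b^2 + 3·b, a^2 + 2·a·b + 3·a + 1]].
At the point, J = [[25.0000, -2.0000], [-15.0000, -0.2500]] (det J = -36.2500).
Solving J·Δ = −F gives Δ = (-1.3741, -0.5517).
Then the next iterate is (a, b)₁ = (1.1259, -3.5517).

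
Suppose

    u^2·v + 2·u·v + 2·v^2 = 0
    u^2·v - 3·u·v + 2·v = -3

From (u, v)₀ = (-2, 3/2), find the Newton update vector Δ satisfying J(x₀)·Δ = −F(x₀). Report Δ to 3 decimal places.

(2.667, 0.583)

At (-2, 3/2): F = (4.500, 21.000).
Jacobian J = [[2·u·v + 2·v, u^2 + 2·u + 4·v], [2·u·v - 3·v, u^2 - 3·u + 2]].
At the point, J = [[-3.000, 6.000], [-10.500, 12.000]] (det J = 27.000).
Solving J·Δ = −F gives Δ = (2.667, 0.583).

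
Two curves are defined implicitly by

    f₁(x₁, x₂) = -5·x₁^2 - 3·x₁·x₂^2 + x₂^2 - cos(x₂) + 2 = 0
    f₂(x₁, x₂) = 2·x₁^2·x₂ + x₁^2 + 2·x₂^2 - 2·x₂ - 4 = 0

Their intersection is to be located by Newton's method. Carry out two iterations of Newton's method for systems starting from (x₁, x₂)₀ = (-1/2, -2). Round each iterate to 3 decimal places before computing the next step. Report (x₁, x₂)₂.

(1.138, -0.890)

At (-1/2, -2): F = (11.16615, 7.250).
Jacobian J = [[-10·x₁ - 3·x₂^2, -6·x₁·x₂ + 2·x₂ + sin(x₂)], [4·x₁·x₂ + 2·x₁, 2·x₁^2 + 4·x₂ - 2]].
At the point, J = [[-7.000, -10.90930], [3.000, -9.500]] (det J = 99.22789).
Solving J·Δ = −F gives Δ = (0.272, 0.849).
Then the next iterate is (x₁, x₂)₁ = (-0.228, -1.151).
Round to (-0.228, -1.151) and repeat: F = (3.56347, 0.88392), J = [[-1.69440, -4.78974], [0.59371, -6.50003]].
Δ = (1.366, 0.261), so (x₁, x₂)₂ = (1.138, -0.890).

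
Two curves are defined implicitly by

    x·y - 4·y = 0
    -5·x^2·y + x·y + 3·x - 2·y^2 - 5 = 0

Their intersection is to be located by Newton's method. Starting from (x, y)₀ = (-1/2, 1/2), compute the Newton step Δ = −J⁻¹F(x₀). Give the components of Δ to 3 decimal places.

At (-1/2, 1/2): F = (-2.250, -7.875).
Jacobian J = [[y, x - 4], [-10·x·y + y + 3, -5·x^2 + x - 4·y]].
At the point, J = [[0.500, -4.500], [6.000, -3.750]] (det J = 25.125).
Solving J·Δ = −F gives Δ = (1.075, -0.381).

(1.075, -0.381)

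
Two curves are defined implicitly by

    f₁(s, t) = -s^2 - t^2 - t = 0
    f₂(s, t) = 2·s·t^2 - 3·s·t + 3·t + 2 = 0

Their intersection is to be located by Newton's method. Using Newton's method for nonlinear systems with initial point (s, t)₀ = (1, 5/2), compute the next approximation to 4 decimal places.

At (1, 5/2): F = (-9.7500, 14.5000).
Jacobian J = [[-2·s, -2·t - 1], [2·t^2 - 3·t, 4·s·t - 3·s + 3]].
At the point, J = [[-2.0000, -6.0000], [5.0000, 10.0000]] (det J = 10.0000).
Solving J·Δ = −F gives Δ = (1.0500, -1.9750).
Then the next iterate is (s, t)₁ = (2.0500, 0.5250).

(2.0500, 0.5250)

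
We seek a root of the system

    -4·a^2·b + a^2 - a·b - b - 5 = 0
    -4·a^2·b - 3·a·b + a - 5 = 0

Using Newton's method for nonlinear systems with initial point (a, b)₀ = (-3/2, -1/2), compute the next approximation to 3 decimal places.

At (-3/2, -1/2): F = (1.500, -4.250).
Jacobian J = [[-8·a·b + 2·a - b, -4·a^2 - a - 1], [-8·a·b - 3·b + 1, -4·a^2 - 3·a]].
At the point, J = [[-8.500, -8.500], [-3.500, -4.500]] (det J = 8.500).
Solving J·Δ = −F gives Δ = (5.044, -4.868).
Then the next iterate is (a, b)₁ = (3.544, -5.368).

(3.544, -5.368)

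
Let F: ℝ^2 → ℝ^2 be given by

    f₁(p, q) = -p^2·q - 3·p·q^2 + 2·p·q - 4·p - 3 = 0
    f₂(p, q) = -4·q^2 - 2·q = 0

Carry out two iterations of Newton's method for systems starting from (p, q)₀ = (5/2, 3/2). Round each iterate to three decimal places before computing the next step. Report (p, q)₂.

(0.255, 0.231)

At (5/2, 3/2): F = (-31.750, -12.000).
Jacobian J = [[-2·p·q - 3·q^2 + 2·q - 4, -p^2 - 6·p·q + 2·p], [0, -8·q - 2]].
At the point, J = [[-15.250, -23.750], [0.000, -14.000]] (det J = 213.500).
Solving J·Δ = −F gives Δ = (-0.747, -0.857).
Then the next iterate is (p, q)₁ = (1.753, 0.643).
Round to (1.753, 0.643) and repeat: F = (-11.90792, -2.93980), J = [[-6.20871, -6.33008], [0.000, -7.144]].
Δ = (-1.498, -0.412), so (p, q)₂ = (0.255, 0.231).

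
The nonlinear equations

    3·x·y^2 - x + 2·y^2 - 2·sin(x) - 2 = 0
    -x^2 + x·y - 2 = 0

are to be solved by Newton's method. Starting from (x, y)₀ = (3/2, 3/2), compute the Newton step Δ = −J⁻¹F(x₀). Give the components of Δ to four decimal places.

At (3/2, 3/2): F = (9.130010, -2.0000).
Jacobian J = [[3·y^2 - 2·cos(x) - 1, 6·x·y + 4·y], [-2·x + y, x]].
At the point, J = [[5.608526, 19.5000], [-1.5000, 1.5000]] (det J = 37.662788).
Solving J·Δ = −F gives Δ = (-1.3991, -0.0658).

(-1.3991, -0.0658)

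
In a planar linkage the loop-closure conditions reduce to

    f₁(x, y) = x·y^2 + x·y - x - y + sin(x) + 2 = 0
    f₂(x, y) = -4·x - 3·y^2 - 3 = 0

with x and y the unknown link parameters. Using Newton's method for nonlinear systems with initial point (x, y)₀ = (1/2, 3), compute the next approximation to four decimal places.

At (1/2, 3): F = (4.979426, -32.0000).
Jacobian J = [[y^2 + y + cos(x) - 1, 2·x·y + x - 1], [-4, -6·y]].
At the point, J = [[11.877583, 2.5000], [-4.0000, -18.0000]] (det J = -203.796486).
Solving J·Δ = −F gives Δ = (-0.0473, -1.7673).
Then the next iterate is (x, y)₁ = (0.4527, 1.2327).

(0.4527, 1.2327)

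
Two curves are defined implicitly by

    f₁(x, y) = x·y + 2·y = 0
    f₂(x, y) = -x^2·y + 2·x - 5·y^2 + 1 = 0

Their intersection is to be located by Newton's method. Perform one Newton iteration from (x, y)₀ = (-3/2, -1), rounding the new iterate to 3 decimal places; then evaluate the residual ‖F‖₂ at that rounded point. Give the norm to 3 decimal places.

At (-3/2, -1): F = (-0.500, -4.750).
Jacobian J = [[y, x + 2], [-2·x·y + 2, -x^2 - 10·y]].
At the point, J = [[-1.000, 0.500], [-1.000, 7.750]] (det J = -7.250).
Solving J·Δ = −F gives Δ = (-0.207, 0.586).
Then the next iterate is (x, y)₁ = (-1.707, -0.414).
Re-evaluating at (-1.707, -0.414): F = (-0.12130, -2.06465), so ‖F‖₂ = 2.068.

2.068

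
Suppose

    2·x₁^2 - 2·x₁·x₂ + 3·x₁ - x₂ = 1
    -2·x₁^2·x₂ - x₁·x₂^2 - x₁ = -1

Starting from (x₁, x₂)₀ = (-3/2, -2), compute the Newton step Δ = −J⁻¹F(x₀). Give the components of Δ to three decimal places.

At (-3/2, -2): F = (-5.000, 17.500).
Jacobian J = [[4·x₁ - 2·x₂ + 3, -2·x₁ - 1], [-4·x₁·x₂ - x₂^2 - 1, -2·x₁^2 - 2·x₁·x₂]].
At the point, J = [[1.000, 2.000], [-17.000, -10.500]] (det J = 23.500).
Solving J·Δ = −F gives Δ = (-0.745, 2.872).

(-0.745, 2.872)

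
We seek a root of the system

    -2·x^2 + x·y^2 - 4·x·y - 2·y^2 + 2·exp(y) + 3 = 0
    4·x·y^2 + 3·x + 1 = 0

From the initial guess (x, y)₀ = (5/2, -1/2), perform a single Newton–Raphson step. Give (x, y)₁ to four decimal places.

(1.3332, 0.1333)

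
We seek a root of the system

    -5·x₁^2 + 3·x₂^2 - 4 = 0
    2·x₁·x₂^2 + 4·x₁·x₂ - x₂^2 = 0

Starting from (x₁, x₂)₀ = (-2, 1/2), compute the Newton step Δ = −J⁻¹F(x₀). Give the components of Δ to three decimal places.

At (-2, 1/2): F = (-23.250, -5.250).
Jacobian J = [[-10·x₁, 6·x₂], [2·x₂^2 + 4·x₂, 4·x₁·x₂ + 4·x₁ - 2·x₂]].
At the point, J = [[20.000, 3.000], [2.500, -13.000]] (det J = -267.500).
Solving J·Δ = −F gives Δ = (1.189, -0.175).

(1.189, -0.175)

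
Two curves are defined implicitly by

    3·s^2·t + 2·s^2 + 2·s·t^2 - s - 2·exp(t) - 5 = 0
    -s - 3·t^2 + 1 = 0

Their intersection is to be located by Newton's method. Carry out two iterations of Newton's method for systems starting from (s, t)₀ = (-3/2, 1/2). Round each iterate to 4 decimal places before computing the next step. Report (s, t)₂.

(-1.5176, 0.9266)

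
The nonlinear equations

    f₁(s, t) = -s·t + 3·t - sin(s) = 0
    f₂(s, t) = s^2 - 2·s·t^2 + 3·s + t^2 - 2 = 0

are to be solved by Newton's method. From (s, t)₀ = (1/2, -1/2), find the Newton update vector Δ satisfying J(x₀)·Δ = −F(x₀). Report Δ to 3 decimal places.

(0.071, 0.703)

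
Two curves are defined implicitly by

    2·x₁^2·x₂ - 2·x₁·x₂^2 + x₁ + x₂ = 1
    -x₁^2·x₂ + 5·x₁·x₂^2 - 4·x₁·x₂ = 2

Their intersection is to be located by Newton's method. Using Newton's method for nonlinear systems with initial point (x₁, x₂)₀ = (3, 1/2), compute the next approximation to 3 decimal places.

(-2.513, 2.487)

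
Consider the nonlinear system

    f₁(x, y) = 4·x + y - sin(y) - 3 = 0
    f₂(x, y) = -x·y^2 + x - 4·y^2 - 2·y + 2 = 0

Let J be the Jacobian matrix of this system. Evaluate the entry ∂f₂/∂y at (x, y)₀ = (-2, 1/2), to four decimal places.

∂f₂/∂y = -2·x·y - 8·y - 2.
At (-2, 1/2) this is -4.0000.

-4.0000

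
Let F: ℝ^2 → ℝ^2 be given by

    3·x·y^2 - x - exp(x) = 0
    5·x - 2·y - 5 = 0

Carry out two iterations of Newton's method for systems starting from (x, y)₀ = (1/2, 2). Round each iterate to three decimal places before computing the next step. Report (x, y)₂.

At (1/2, 2): F = (3.85128, -6.500).
Jacobian J = [[3·y^2 - exp(x) - 1, 6·x·y], [5, -2]].
At the point, J = [[9.35128, 6.000], [5.000, -2.000]] (det J = -48.70256).
Solving J·Δ = −F gives Δ = (0.643, -1.643).
Then the next iterate is (x, y)₁ = (1.143, 0.357).
Round to (1.143, 0.357) and repeat: F = (-3.84214, 0.001), J = [[-3.75382, 2.44831], [5.000, -2.000]].
Δ = (1.623, 4.057), so (x, y)₂ = (2.766, 4.414).

(2.766, 4.414)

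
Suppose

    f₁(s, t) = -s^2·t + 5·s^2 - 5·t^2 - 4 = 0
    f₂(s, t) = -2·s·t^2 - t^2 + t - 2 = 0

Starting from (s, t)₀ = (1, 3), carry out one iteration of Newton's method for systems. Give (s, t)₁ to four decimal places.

(0.9888, 1.4824)

At (1, 3): F = (-47.0000, -26.0000).
Jacobian J = [[-2·s·t + 10·s, -s^2 - 10·t], [-2·t^2, -4·s·t - 2·t + 1]].
At the point, J = [[4.0000, -31.0000], [-18.0000, -17.0000]] (det J = -626.0000).
Solving J·Δ = −F gives Δ = (-0.0112, -1.5176).
Then the next iterate is (s, t)₁ = (0.9888, 1.4824).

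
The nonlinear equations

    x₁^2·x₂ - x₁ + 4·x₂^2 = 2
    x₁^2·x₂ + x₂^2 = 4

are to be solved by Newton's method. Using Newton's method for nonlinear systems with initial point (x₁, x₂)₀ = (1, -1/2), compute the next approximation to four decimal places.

(-3.2500, 1.5000)

At (1, -1/2): F = (-2.5000, -4.2500).
Jacobian J = [[2·x₁·x₂ - 1, x₁^2 + 8·x₂], [2·x₁·x₂, x₁^2 + 2·x₂]].
At the point, J = [[-2.0000, -3.0000], [-1.0000, 0.0000]] (det J = -3.0000).
Solving J·Δ = −F gives Δ = (-4.2500, 2.0000).
Then the next iterate is (x₁, x₂)₁ = (-3.2500, 1.5000).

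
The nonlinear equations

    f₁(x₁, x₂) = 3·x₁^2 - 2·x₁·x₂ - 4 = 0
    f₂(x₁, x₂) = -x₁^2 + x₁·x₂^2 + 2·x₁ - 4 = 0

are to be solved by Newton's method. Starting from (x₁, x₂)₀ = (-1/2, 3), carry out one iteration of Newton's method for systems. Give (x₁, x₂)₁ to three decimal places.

At (-1/2, 3): F = (-0.250, -9.750).
Jacobian J = [[6·x₁ - 2·x₂, -2·x₁], [-2·x₁ + x₂^2 + 2, 2·x₁·x₂]].
At the point, J = [[-9.000, 1.000], [12.000, -3.000]] (det J = 15.000).
Solving J·Δ = −F gives Δ = (-0.700, -6.050).
Then the next iterate is (x₁, x₂)₁ = (-1.200, -3.050).

(-1.200, -3.050)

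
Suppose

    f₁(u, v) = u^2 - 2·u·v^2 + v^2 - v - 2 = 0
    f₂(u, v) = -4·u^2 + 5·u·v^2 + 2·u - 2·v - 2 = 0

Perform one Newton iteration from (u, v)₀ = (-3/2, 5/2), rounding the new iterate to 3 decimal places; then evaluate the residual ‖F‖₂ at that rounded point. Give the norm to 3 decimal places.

9.686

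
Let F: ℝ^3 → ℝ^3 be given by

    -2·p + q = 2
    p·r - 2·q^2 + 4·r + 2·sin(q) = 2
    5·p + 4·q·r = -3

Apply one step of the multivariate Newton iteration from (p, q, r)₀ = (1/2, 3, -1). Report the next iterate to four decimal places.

(-0.2825, 1.4350, -0.6540)

At (1/2, 3, -1): F = (0.0000, -24.217760, -6.5000).
Jacobian J = [[-2, 1, 0], [r, -4·q + 2·cos(q), p + 4], [5, 4·r, 4·q]].
At the point, J = [[-2.0000, 1.0000, 0.0000], [-1.0000, -13.979985, 4.5000], [5.0000, -4.0000, 12.0000]] (det J = 334.019640).
Solving J·Δ = −F gives Δ = (-0.7825, -1.5650, 0.3460).
Then the next iterate is (p, q, r)₁ = (-0.2825, 1.4350, -0.6540).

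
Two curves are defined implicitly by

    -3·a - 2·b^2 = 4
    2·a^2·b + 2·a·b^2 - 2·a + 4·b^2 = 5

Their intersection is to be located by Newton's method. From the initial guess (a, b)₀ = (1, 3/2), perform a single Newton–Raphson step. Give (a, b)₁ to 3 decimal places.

At (1, 3/2): F = (-11.500, 9.500).
Jacobian J = [[-3, -4·b], [4·a·b + 2·b^2 - 2, 2·a^2 + 4·a·b + 8·b]].
At the point, J = [[-3.000, -6.000], [8.500, 20.000]] (det J = -9.000).
Solving J·Δ = −F gives Δ = (-19.222, 7.694).
Then the next iterate is (a, b)₁ = (-18.222, 9.194).

(-18.222, 9.194)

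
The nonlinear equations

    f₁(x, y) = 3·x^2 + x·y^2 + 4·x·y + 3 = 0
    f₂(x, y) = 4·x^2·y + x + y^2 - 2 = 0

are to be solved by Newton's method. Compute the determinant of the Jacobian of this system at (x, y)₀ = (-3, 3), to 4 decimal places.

J = [[6·x + y^2 + 4·y, 2·x·y + 4·x], [8·x·y + 1, 4·x^2 + 2·y]].
At the point, J = [[3.0000, -30.0000], [-71.0000, 42.0000]].
det J = -2004.0000.

-2004.0000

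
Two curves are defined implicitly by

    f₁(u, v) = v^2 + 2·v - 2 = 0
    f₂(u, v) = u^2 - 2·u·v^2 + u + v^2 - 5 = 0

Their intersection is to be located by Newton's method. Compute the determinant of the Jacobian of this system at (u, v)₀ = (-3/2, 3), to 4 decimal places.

160.0000

J = [[0, 2·v + 2], [2·u - 2·v^2 + 1, -4·u·v + 2·v]].
At the point, J = [[0.0000, 8.0000], [-20.0000, 24.0000]].
det J = 160.0000.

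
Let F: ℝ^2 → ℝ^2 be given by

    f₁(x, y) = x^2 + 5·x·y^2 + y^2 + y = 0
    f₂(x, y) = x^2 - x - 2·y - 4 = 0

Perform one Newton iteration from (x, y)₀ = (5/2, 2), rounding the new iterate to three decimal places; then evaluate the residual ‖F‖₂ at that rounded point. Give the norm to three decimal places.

At (5/2, 2): F = (62.250, -4.250).
Jacobian J = [[2·x + 5·y^2, 10·x·y + 2·y + 1], [2·x - 1, -2]].
At the point, J = [[25.000, 55.000], [4.000, -2.000]] (det J = -270.000).
Solving J·Δ = −F gives Δ = (0.405, -1.316).
Then the next iterate is (x, y)₁ = (2.905, 0.684).
Re-evaluating at (2.905, 0.684): F = (16.38649, 0.16602), so ‖F‖₂ = 16.387.

16.387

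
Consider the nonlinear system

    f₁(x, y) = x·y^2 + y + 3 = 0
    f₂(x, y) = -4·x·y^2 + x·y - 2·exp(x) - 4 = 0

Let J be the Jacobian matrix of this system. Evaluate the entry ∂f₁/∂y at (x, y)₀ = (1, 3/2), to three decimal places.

∂f₁/∂y = 2·x·y + 1.
At (1, 3/2) this is 4.000.

4.000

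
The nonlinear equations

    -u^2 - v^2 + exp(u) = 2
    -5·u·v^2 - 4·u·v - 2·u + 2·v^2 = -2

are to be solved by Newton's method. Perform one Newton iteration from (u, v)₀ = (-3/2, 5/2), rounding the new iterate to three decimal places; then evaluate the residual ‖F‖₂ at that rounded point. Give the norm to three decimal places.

At (-3/2, 5/2): F = (-10.27687, 79.375).
Jacobian J = [[-2·u + exp(u), -2·v], [-5·v^2 - 4·v - 2, -10·u·v - 4·u + 4·v]].
At the point, J = [[3.22313, -5.000], [-43.250, 53.500]] (det J = -43.81254).
Solving J·Δ = −F gives Δ = (-3.491, -4.306).
Then the next iterate is (u, v)₁ = (-4.991, -1.806).
Re-evaluating at (-4.991, -1.806): F = (-30.16492, 63.84441), so ‖F‖₂ = 70.612.

70.612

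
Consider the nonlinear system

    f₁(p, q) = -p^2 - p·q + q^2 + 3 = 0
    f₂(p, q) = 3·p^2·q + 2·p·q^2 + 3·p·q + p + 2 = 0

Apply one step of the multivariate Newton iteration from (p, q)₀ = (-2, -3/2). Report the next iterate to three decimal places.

At (-2, -3/2): F = (-1.750, -18.000).
Jacobian J = [[-2·p - q, -p + 2·q], [6·p·q + 2·q^2 + 3·q + 1, 3·p^2 + 4·p·q + 3·p]].
At the point, J = [[5.500, -1.000], [19.000, 18.000]] (det J = 118.000).
Solving J·Δ = −F gives Δ = (0.419, 0.557).
Then the next iterate is (p, q)₁ = (-1.581, -0.943).

(-1.581, -0.943)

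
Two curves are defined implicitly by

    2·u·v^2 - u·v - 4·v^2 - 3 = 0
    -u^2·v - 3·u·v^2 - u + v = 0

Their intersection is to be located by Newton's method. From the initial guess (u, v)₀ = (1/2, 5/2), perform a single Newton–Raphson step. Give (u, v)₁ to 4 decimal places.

At (1/2, 5/2): F = (-23.0000, -8.0000).
Jacobian J = [[2·v^2 - v, 4·u·v - u - 8·v], [-2·u·v - 3·v^2 - 1, -u^2 - 6·u·v + 1]].
At the point, J = [[10.0000, -15.5000], [-22.2500, -6.7500]] (det J = -412.3750).
Solving J·Δ = −F gives Δ = (0.0758, -1.4350).
Then the next iterate is (u, v)₁ = (0.5758, 1.0650).

(0.5758, 1.0650)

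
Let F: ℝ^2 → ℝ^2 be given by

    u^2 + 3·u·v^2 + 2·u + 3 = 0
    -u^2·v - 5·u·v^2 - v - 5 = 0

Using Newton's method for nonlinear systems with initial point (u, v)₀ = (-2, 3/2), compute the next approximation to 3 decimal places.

(1.402, 1.814)

At (-2, 3/2): F = (-10.500, 10.000).
Jacobian J = [[2·u + 3·v^2 + 2, 6·u·v], [-2·u·v - 5·v^2, -u^2 - 10·u·v - 1]].
At the point, J = [[4.750, -18.000], [-5.250, 25.000]] (det J = 24.250).
Solving J·Δ = −F gives Δ = (3.402, 0.314).
Then the next iterate is (u, v)₁ = (1.402, 1.814).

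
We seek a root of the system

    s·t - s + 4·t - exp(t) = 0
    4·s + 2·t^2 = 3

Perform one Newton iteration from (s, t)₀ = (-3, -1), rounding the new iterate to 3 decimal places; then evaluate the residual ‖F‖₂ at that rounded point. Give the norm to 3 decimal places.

25.333

At (-3, -1): F = (1.63212, -13.000).
Jacobian J = [[t - 1, s - exp(t) + 4], [4, 4·t]].
At the point, J = [[-2.000, 0.63212], [4.000, -4.000]] (det J = 5.47152).
Solving J·Δ = −F gives Δ = (-0.309, -3.559).
Then the next iterate is (s, t)₁ = (-3.309, -4.559).
Re-evaluating at (-3.309, -4.559): F = (0.14826, 25.33296), so ‖F‖₂ = 25.333.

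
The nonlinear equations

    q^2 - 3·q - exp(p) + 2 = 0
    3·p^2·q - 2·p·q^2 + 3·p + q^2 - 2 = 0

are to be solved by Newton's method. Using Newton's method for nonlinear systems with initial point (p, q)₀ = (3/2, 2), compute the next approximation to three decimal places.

(1.176, 5.029)

At (3/2, 2): F = (-4.48169, 8.000).
Jacobian J = [[-exp(p), 2·q - 3], [6·p·q - 2·q^2 + 3, 3·p^2 - 4·p·q + 2·q]].
At the point, J = [[-4.48169, 1.000], [13.000, -1.250]] (det J = -7.39789).
Solving J·Δ = −F gives Δ = (-0.324, 3.029).
Then the next iterate is (p, q)₁ = (1.176, 5.029).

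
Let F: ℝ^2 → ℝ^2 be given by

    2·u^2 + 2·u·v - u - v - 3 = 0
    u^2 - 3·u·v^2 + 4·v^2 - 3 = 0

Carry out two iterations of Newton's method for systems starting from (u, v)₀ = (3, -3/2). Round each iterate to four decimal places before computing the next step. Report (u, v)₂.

(1.9395, -0.8952)

At (3, -3/2): F = (4.5000, -5.2500).
Jacobian J = [[4·u + 2·v - 1, 2·u - 1], [2·u - 3·v^2, -6·u·v + 8·v]].
At the point, J = [[8.0000, 5.0000], [-0.7500, 15.0000]] (det J = 123.7500).
Solving J·Δ = −F gives Δ = (-0.7576, 0.3121).
Then the next iterate is (u, v)₁ = (2.2424, -1.1879).
Round to (2.2424, -1.1879) and repeat: F = (0.674722, -1.820012), J = [[5.5938, 3.4848], [0.251481, 6.479282]].
Δ = (-0.3029, 0.2927), so (u, v)₂ = (1.9395, -0.8952).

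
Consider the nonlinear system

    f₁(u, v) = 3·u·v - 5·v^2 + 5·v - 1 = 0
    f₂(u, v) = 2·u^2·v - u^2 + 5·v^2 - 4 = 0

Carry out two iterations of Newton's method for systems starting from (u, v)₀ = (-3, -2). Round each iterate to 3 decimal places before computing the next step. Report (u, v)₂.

At (-3, -2): F = (-13.000, -29.000).
Jacobian J = [[3·v, 3·u - 10·v + 5], [4·u·v - 2·u, 2·u^2 + 10·v]].
At the point, J = [[-6.000, 16.000], [30.000, -2.000]] (det J = -468.000).
Solving J·Δ = −F gives Δ = (1.047, 1.205).
Then the next iterate is (u, v)₁ = (-1.953, -0.795).
Round to (-1.953, -0.795) and repeat: F = (-3.47722, -10.71868), J = [[-2.385, 7.091], [10.11654, -0.32158]].
Δ = (1.087, 0.856), so (u, v)₂ = (-0.866, 0.061).

(-0.866, 0.061)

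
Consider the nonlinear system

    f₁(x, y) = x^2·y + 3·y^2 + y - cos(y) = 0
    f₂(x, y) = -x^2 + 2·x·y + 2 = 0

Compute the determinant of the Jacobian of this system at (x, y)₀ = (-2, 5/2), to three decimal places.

-145.386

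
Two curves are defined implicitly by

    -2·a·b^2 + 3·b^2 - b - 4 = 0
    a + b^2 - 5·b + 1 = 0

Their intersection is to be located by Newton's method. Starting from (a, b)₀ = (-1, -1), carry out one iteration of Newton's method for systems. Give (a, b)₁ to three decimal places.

(-3.080, -0.440)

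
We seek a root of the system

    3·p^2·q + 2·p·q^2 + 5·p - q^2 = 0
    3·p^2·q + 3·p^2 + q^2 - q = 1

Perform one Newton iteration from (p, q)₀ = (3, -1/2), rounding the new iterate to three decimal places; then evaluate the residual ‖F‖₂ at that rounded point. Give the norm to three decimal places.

4.471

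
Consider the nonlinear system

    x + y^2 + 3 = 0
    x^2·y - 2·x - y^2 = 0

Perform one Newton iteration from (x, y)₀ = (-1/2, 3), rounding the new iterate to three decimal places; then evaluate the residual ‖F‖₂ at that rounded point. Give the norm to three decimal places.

At (-1/2, 3): F = (11.500, -7.250).
Jacobian J = [[1, 2·y], [2·x·y - 2, x^2 - 2·y]].
At the point, J = [[1.000, 6.000], [-5.000, -5.750]] (det J = 24.250).
Solving J·Δ = −F gives Δ = (0.933, -2.072).
Then the next iterate is (x, y)₁ = (0.433, 0.928).
Re-evaluating at (0.433, 0.928): F = (4.29418, -1.55319), so ‖F‖₂ = 4.566.

4.566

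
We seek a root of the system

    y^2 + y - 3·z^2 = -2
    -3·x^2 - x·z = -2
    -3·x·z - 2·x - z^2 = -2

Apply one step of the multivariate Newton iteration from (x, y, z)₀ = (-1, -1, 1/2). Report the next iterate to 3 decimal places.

(-0.569, 5.862, -1.371)

At (-1, -1, 1/2): F = (1.250, -0.500, 5.250).
Jacobian J = [[0, 2·y + 1, -6·z], [-6·x - z, 0, -x], [-3·z - 2, 0, -3·x - 2·z]].
At the point, J = [[0.000, -1.000, -3.000], [5.500, 0.000, 1.000], [-3.500, 0.000, 2.000]] (det J = 14.500).
Solving J·Δ = −F gives Δ = (0.431, 6.862, -1.871).
Then the next iterate is (x, y, z)₁ = (-0.569, 5.862, -1.371).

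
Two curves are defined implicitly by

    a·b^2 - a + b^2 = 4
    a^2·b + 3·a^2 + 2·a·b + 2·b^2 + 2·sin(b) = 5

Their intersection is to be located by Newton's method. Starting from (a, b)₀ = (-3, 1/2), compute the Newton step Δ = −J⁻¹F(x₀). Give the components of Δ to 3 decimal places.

(0.883, -1.081)

At (-3, 1/2): F = (-1.500, 24.95885).
Jacobian J = [[b^2 - 1, 2·a·b + 2·b], [2·a·b + 6·a + 2·b, a^2 + 2·a + 4·b + 2·cos(b)]].
At the point, J = [[-0.750, -2.000], [-20.000, 6.75517]] (det J = -45.06637).
Solving J·Δ = −F gives Δ = (0.883, -1.081).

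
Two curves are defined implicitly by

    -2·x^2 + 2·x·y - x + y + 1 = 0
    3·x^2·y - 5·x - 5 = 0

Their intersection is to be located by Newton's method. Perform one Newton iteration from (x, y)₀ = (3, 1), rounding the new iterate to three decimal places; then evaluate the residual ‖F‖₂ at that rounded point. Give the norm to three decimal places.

2.654

At (3, 1): F = (-13.000, 7.000).
Jacobian J = [[-4·x + 2·y - 1, 2·x + 1], [6·x·y - 5, 3·x^2]].
At the point, J = [[-11.000, 7.000], [13.000, 27.000]] (det J = -388.000).
Solving J·Δ = −F gives Δ = (-1.031, 0.237).
Then the next iterate is (x, y)₁ = (1.969, 1.237).
Re-evaluating at (1.969, 1.237): F = (-2.61462, -0.45760), so ‖F‖₂ = 2.654.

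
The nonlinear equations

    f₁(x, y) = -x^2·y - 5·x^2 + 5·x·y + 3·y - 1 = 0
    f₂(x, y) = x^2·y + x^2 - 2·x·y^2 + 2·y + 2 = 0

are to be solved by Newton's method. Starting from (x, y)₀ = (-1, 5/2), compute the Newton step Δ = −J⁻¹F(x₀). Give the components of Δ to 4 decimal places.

(0.3562, -1.2349)

At (-1, 5/2): F = (-13.5000, 23.0000).
Jacobian J = [[-2·x·y - 10·x + 5·y, -x^2 + 5·x + 3], [2·x·y + 2·x - 2·y^2, x^2 - 4·x·y + 2]].
At the point, J = [[27.5000, -3.0000], [-19.5000, 13.0000]] (det J = 299.0000).
Solving J·Δ = −F gives Δ = (0.3562, -1.2349).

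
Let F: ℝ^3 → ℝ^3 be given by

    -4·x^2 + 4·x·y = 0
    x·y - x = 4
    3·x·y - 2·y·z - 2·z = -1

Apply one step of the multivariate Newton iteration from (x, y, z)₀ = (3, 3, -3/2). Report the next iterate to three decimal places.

At (3, 3, -3/2): F = (0.000, 2.000, 40.000).
Jacobian J = [[-8·x + 4·y, 4·x, 0], [y - 1, x, 0], [3·y, 3·x - 2·z, -2·y - 2]].
At the point, J = [[-12.000, 12.000, 0.000], [2.000, 3.000, 0.000], [9.000, 12.000, -8.000]] (det J = 480.000).
Solving J·Δ = −F gives Δ = (-0.400, -0.400, 3.950).
Then the next iterate is (x, y, z)₁ = (2.600, 2.600, 2.450).

(2.600, 2.600, 2.450)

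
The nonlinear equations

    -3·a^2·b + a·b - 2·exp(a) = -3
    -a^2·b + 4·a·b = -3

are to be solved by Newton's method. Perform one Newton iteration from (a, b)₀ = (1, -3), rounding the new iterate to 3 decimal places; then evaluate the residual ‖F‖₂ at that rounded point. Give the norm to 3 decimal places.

At (1, -3): F = (3.56344, -6.000).
Jacobian J = [[-6·a·b + b - 2·exp(a), -3·a^2 + a], [-2·a·b + 4·b, -a^2 + 4·a]].
At the point, J = [[9.56344, -2.000], [-6.000, 3.000]] (det J = 16.69031).
Solving J·Δ = −F gives Δ = (0.078, 2.157).
Then the next iterate is (a, b)₁ = (1.078, -0.843).
Re-evaluating at (1.078, -0.843): F = (-0.84744, 0.34462), so ‖F‖₂ = 0.915.

0.915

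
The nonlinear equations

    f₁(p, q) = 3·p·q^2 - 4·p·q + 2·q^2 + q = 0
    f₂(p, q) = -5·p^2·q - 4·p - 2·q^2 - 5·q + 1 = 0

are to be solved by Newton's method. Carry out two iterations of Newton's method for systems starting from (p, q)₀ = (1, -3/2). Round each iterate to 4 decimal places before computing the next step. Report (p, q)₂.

(2.2164, 1.0290)

At (1, -3/2): F = (15.7500, 7.5000).
Jacobian J = [[3·q^2 - 4·q, 6·p·q - 4·p + 4·q + 1], [-10·p·q - 4, -5·p^2 - 4·q - 5]].
At the point, J = [[12.7500, -18.0000], [11.0000, -4.0000]] (det J = 147.0000).
Solving J·Δ = −F gives Δ = (-0.4898, 0.5281).
Then the next iterate is (p, q)₁ = (0.5102, -0.9719).
Round to (0.5102, -0.9719) and repeat: F = (4.346522, 3.194468), J = [[6.721369, -7.903580], [0.958634, -2.413920]].
Δ = (1.7062, 2.0009), so (p, q)₂ = (2.2164, 1.0290).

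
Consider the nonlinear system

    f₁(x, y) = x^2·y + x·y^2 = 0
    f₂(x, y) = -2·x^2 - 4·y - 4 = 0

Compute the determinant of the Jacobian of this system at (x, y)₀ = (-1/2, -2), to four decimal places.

J = [[2·x·y + y^2, x^2 + 2·x·y], [-4·x, -4]].
At the point, J = [[6.0000, 2.2500], [2.0000, -4.0000]].
det J = -28.5000.

-28.5000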